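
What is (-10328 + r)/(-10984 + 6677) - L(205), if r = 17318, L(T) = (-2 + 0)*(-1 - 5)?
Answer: -58674/4307 ≈ -13.623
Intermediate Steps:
L(T) = 12 (L(T) = -2*(-6) = 12)
(-10328 + r)/(-10984 + 6677) - L(205) = (-10328 + 17318)/(-10984 + 6677) - 1*12 = 6990/(-4307) - 12 = 6990*(-1/4307) - 12 = -6990/4307 - 12 = -58674/4307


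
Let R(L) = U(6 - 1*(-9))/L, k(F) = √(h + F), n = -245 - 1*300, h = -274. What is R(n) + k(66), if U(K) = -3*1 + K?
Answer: -12/545 + 4*I*√13 ≈ -0.022018 + 14.422*I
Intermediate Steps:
n = -545 (n = -245 - 300 = -545)
k(F) = √(-274 + F)
U(K) = -3 + K
R(L) = 12/L (R(L) = (-3 + (6 - 1*(-9)))/L = (-3 + (6 + 9))/L = (-3 + 15)/L = 12/L)
R(n) + k(66) = 12/(-545) + √(-274 + 66) = 12*(-1/545) + √(-208) = -12/545 + 4*I*√13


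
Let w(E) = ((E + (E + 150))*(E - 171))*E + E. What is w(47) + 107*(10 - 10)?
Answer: -1421985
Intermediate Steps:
w(E) = E + E*(-171 + E)*(150 + 2*E) (w(E) = ((E + (150 + E))*(-171 + E))*E + E = ((150 + 2*E)*(-171 + E))*E + E = ((-171 + E)*(150 + 2*E))*E + E = E*(-171 + E)*(150 + 2*E) + E = E + E*(-171 + E)*(150 + 2*E))
w(47) + 107*(10 - 10) = 47*(-25649 - 192*47 + 2*47**2) + 107*(10 - 10) = 47*(-25649 - 9024 + 2*2209) + 107*0 = 47*(-25649 - 9024 + 4418) + 0 = 47*(-30255) + 0 = -1421985 + 0 = -1421985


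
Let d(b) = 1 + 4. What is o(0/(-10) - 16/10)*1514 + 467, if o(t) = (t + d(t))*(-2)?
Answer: -49141/5 ≈ -9828.2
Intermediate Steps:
d(b) = 5
o(t) = -10 - 2*t (o(t) = (t + 5)*(-2) = (5 + t)*(-2) = -10 - 2*t)
o(0/(-10) - 16/10)*1514 + 467 = (-10 - 2*(0/(-10) - 16/10))*1514 + 467 = (-10 - 2*(0*(-⅒) - 16*⅒))*1514 + 467 = (-10 - 2*(0 - 8/5))*1514 + 467 = (-10 - 2*(-8/5))*1514 + 467 = (-10 + 16/5)*1514 + 467 = -34/5*1514 + 467 = -51476/5 + 467 = -49141/5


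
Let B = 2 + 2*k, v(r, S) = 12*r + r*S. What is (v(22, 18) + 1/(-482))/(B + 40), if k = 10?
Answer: 318119/29884 ≈ 10.645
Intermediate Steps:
v(r, S) = 12*r + S*r
B = 22 (B = 2 + 2*10 = 2 + 20 = 22)
(v(22, 18) + 1/(-482))/(B + 40) = (22*(12 + 18) + 1/(-482))/(22 + 40) = (22*30 - 1/482)/62 = (660 - 1/482)*(1/62) = (318119/482)*(1/62) = 318119/29884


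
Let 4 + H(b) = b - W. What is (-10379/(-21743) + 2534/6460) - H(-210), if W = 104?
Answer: 1317304563/4131170 ≈ 318.87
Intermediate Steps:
H(b) = -108 + b (H(b) = -4 + (b - 1*104) = -4 + (b - 104) = -4 + (-104 + b) = -108 + b)
(-10379/(-21743) + 2534/6460) - H(-210) = (-10379/(-21743) + 2534/6460) - (-108 - 210) = (-10379*(-1/21743) + 2534*(1/6460)) - 1*(-318) = (10379/21743 + 1267/3230) + 318 = 3592503/4131170 + 318 = 1317304563/4131170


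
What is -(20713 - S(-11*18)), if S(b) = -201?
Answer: -20914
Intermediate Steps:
-(20713 - S(-11*18)) = -(20713 - 1*(-201)) = -(20713 + 201) = -1*20914 = -20914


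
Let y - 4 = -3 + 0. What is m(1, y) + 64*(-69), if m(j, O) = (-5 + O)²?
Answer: -4400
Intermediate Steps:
y = 1 (y = 4 + (-3 + 0) = 4 - 3 = 1)
m(1, y) + 64*(-69) = (-5 + 1)² + 64*(-69) = (-4)² - 4416 = 16 - 4416 = -4400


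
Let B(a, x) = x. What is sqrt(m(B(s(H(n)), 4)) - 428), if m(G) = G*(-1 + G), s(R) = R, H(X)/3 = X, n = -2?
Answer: 4*I*sqrt(26) ≈ 20.396*I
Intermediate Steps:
H(X) = 3*X
sqrt(m(B(s(H(n)), 4)) - 428) = sqrt(4*(-1 + 4) - 428) = sqrt(4*3 - 428) = sqrt(12 - 428) = sqrt(-416) = 4*I*sqrt(26)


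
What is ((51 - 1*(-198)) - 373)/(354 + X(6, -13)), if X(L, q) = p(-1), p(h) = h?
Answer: -124/353 ≈ -0.35127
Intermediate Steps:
X(L, q) = -1
((51 - 1*(-198)) - 373)/(354 + X(6, -13)) = ((51 - 1*(-198)) - 373)/(354 - 1) = ((51 + 198) - 373)/353 = (249 - 373)*(1/353) = -124*1/353 = -124/353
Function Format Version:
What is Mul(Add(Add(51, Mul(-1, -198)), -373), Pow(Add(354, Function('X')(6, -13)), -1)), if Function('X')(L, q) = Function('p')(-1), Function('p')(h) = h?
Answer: Rational(-124, 353) ≈ -0.35127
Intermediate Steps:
Function('X')(L, q) = -1
Mul(Add(Add(51, Mul(-1, -198)), -373), Pow(Add(354, Function('X')(6, -13)), -1)) = Mul(Add(Add(51, Mul(-1, -198)), -373), Pow(Add(354, -1), -1)) = Mul(Add(Add(51, 198), -373), Pow(353, -1)) = Mul(Add(249, -373), Rational(1, 353)) = Mul(-124, Rational(1, 353)) = Rational(-124, 353)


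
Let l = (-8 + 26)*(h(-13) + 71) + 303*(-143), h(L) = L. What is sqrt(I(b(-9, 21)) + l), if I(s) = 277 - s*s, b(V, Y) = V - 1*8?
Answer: I*sqrt(42297) ≈ 205.66*I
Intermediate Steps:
b(V, Y) = -8 + V (b(V, Y) = V - 8 = -8 + V)
I(s) = 277 - s**2
l = -42285 (l = (-8 + 26)*(-13 + 71) + 303*(-143) = 18*58 - 43329 = 1044 - 43329 = -42285)
sqrt(I(b(-9, 21)) + l) = sqrt((277 - (-8 - 9)**2) - 42285) = sqrt((277 - 1*(-17)**2) - 42285) = sqrt((277 - 1*289) - 42285) = sqrt((277 - 289) - 42285) = sqrt(-12 - 42285) = sqrt(-42297) = I*sqrt(42297)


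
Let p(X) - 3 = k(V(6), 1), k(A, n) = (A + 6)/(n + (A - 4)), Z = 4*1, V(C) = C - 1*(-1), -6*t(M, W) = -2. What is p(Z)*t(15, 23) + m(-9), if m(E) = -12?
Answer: -119/12 ≈ -9.9167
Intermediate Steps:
t(M, W) = ⅓ (t(M, W) = -⅙*(-2) = ⅓)
V(C) = 1 + C (V(C) = C + 1 = 1 + C)
Z = 4
k(A, n) = (6 + A)/(-4 + A + n) (k(A, n) = (6 + A)/(n + (-4 + A)) = (6 + A)/(-4 + A + n))
p(X) = 25/4 (p(X) = 3 + (6 + (1 + 6))/(-4 + (1 + 6) + 1) = 3 + (6 + 7)/(-4 + 7 + 1) = 3 + 13/4 = 25/4)
p(Z)*t(15, 23) + m(-9) = (25/4)*(⅓) - 12 = 25/12 - 12 = -119/12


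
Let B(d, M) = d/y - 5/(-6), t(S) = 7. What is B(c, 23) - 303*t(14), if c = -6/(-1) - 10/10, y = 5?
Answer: -12715/6 ≈ -2119.2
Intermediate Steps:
c = 5 (c = -6*(-1) - 10*1/10 = 6 - 1 = 5)
B(d, M) = 5/6 + d/5 (B(d, M) = d/5 - 5/(-6) = d*(1/5) - 5*(-1/6) = d/5 + 5/6 = 5/6 + d/5)
B(c, 23) - 303*t(14) = (5/6 + (1/5)*5) - 303*7 = (5/6 + 1) - 2121 = 11/6 - 2121 = -12715/6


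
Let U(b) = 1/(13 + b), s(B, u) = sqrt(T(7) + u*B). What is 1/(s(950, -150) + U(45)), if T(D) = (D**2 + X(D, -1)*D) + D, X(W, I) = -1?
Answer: 58/479205165 - 3364*I*sqrt(142451)/479205165 ≈ 1.2103e-7 - 0.0026495*I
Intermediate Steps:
T(D) = D**2 (T(D) = (D**2 - D) + D = D**2)
s(B, u) = sqrt(49 + B*u) (s(B, u) = sqrt(7**2 + u*B) = sqrt(49 + B*u))
1/(s(950, -150) + U(45)) = 1/(sqrt(49 + 950*(-150)) + 1/(13 + 45)) = 1/(sqrt(49 - 142500) + 1/58) = 1/(sqrt(-142451) + 1/58) = 1/(I*sqrt(142451) + 1/58) = 1/(1/58 + I*sqrt(142451))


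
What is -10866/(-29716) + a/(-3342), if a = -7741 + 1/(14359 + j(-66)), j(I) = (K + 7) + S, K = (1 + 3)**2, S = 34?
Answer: 18821764633/7017968288 ≈ 2.6819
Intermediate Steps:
K = 16 (K = 4**2 = 16)
j(I) = 57 (j(I) = (16 + 7) + 34 = 23 + 34 = 57)
a = -111594255/14416 (a = -7741 + 1/(14359 + 57) = -7741 + 1/14416 = -111594255/14416 ≈ -7741.0)
-10866/(-29716) + a/(-3342) = -10866/(-29716) - 111594255/14416/(-3342) = -10866*(-1/29716) - 111594255/14416*(-1/3342) = 5433/14858 + 37198085/16059424 = 18821764633/7017968288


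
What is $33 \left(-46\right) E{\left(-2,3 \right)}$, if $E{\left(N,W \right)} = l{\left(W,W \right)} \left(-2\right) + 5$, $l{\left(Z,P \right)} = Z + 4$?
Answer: $13662$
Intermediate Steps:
$l{\left(Z,P \right)} = 4 + Z$
$E{\left(N,W \right)} = -3 - 2 W$ ($E{\left(N,W \right)} = \left(4 + W\right) \left(-2\right) + 5 = \left(-8 - 2 W\right) + 5 = -3 - 2 W$)
$33 \left(-46\right) E{\left(-2,3 \right)} = 33 \left(-46\right) \left(-3 - 6\right) = - 1518 \left(-3 - 6\right) = \left(-1518\right) \left(-9\right) = 13662$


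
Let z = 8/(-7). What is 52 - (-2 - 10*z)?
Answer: 298/7 ≈ 42.571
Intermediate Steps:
z = -8/7 (z = 8*(-⅐) = -8/7 ≈ -1.1429)
52 - (-2 - 10*z) = 52 - (-2 - 10*(-8/7)) = 52 - (-2 + 80/7) = 52 - 1*66/7 = 52 - 66/7 = 298/7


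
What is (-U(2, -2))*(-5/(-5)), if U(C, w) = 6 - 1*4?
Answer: -2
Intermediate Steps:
U(C, w) = 2 (U(C, w) = 6 - 4 = 2)
(-U(2, -2))*(-5/(-5)) = (-1*2)*(-5/(-5)) = -(-10)*(-1)/5 = -2*1 = -2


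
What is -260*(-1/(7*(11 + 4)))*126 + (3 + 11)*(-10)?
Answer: 172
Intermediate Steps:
-260*(-1/(7*(11 + 4)))*126 + (3 + 11)*(-10) = -260/(15*(-7))*126 + 14*(-10) = -260/(-105)*126 - 140 = -260*(-1/105)*126 - 140 = (52/21)*126 - 140 = 312 - 140 = 172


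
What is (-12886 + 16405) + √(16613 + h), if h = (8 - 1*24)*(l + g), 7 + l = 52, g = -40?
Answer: 3519 + 3*√1837 ≈ 3647.6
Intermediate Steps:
l = 45 (l = -7 + 52 = 45)
h = -80 (h = (8 - 1*24)*(45 - 40) = (8 - 24)*5 = -16*5 = -80)
(-12886 + 16405) + √(16613 + h) = (-12886 + 16405) + √(16613 - 80) = 3519 + √16533 = 3519 + 3*√1837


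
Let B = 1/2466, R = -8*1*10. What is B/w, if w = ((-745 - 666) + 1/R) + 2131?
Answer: 40/71019567 ≈ 5.6322e-7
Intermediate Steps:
R = -80 (R = -8*10 = -80)
B = 1/2466 ≈ 0.00040552
w = 57599/80 (w = ((-745 - 666) + 1/(-80)) + 2131 = (-1411 - 1/80) + 2131 = -112881/80 + 2131 = 57599/80 ≈ 719.99)
B/w = 1/(2466*(57599/80)) = (1/2466)*(80/57599) = 40/71019567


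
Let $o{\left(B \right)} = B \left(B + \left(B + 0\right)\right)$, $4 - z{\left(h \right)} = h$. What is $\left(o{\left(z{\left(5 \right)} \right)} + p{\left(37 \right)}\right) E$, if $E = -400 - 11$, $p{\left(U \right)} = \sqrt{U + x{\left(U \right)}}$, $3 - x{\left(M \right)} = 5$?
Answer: $-822 - 411 \sqrt{35} \approx -3253.5$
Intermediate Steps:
$x{\left(M \right)} = -2$ ($x{\left(M \right)} = 3 - 5 = -2$)
$z{\left(h \right)} = 4 - h$
$p{\left(U \right)} = \sqrt{-2 + U}$ ($p{\left(U \right)} = \sqrt{U - 2} = \sqrt{-2 + U}$)
$o{\left(B \right)} = 2 B^{2}$ ($o{\left(B \right)} = B \left(B + B\right) = B 2 B = 2 B^{2}$)
$E = -411$ ($E = -400 - 11 = -411$)
$\left(o{\left(z{\left(5 \right)} \right)} + p{\left(37 \right)}\right) E = \left(2 \left(4 - 5\right)^{2} + \sqrt{-2 + 37}\right) \left(-411\right) = \left(2 \left(4 - 5\right)^{2} + \sqrt{35}\right) \left(-411\right) = \left(2 \left(-1\right)^{2} + \sqrt{35}\right) \left(-411\right) = \left(2 \cdot 1 + \sqrt{35}\right) \left(-411\right) = \left(2 + \sqrt{35}\right) \left(-411\right) = -822 - 411 \sqrt{35}$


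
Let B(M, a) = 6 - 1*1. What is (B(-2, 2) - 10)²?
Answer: 25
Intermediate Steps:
B(M, a) = 5 (B(M, a) = 6 - 1 = 5)
(B(-2, 2) - 10)² = (5 - 10)² = (-5)² = 25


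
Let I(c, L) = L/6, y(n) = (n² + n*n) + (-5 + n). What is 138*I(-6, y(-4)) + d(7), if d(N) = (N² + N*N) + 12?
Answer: 639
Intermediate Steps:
d(N) = 12 + 2*N² (d(N) = (N² + N²) + 12 = 2*N² + 12 = 12 + 2*N²)
y(n) = -5 + n + 2*n² (y(n) = (n² + n²) + (-5 + n) = 2*n² + (-5 + n) = -5 + n + 2*n²)
I(c, L) = L/6 (I(c, L) = L*(⅙) = L/6)
138*I(-6, y(-4)) + d(7) = 138*((-5 - 4 + 2*(-4)²)/6) + (12 + 2*7²) = 138*((-5 - 4 + 2*16)/6) + (12 + 2*49) = 138*((-5 - 4 + 32)/6) + (12 + 98) = 138*((⅙)*23) + 110 = 138*(23/6) + 110 = 529 + 110 = 639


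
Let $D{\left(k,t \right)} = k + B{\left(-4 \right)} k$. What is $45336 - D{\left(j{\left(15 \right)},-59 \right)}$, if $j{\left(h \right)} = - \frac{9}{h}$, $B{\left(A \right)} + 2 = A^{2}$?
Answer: $45345$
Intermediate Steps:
$B{\left(A \right)} = -2 + A^{2}$
$D{\left(k,t \right)} = 15 k$ ($D{\left(k,t \right)} = k + \left(-2 + \left(-4\right)^{2}\right) k = k + \left(-2 + 16\right) k = k + 14 k = 15 k$)
$45336 - D{\left(j{\left(15 \right)},-59 \right)} = 45336 - 15 \left(- \frac{9}{15}\right) = 45336 - 15 \left(\left(-9\right) \frac{1}{15}\right) = 45336 - 15 \left(- \frac{3}{5}\right) = 45336 - -9 = 45336 + 9 = 45345$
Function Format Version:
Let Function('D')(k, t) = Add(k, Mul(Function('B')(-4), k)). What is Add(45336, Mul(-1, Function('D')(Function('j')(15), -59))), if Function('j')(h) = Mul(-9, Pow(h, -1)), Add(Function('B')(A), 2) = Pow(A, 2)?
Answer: 45345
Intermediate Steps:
Function('B')(A) = Add(-2, Pow(A, 2))
Function('D')(k, t) = Mul(15, k) (Function('D')(k, t) = Add(k, Mul(Add(-2, Pow(-4, 2)), k)) = Add(k, Mul(Add(-2, 16), k)) = Add(k, Mul(14, k)) = Mul(15, k))
Add(45336, Mul(-1, Function('D')(Function('j')(15), -59))) = Add(45336, Mul(-1, Mul(15, Mul(-9, Pow(15, -1))))) = Add(45336, Mul(-1, Mul(15, Mul(-9, Rational(1, 15))))) = Add(45336, Mul(-1, Mul(15, Rational(-3, 5)))) = Add(45336, Mul(-1, -9)) = Add(45336, 9) = 45345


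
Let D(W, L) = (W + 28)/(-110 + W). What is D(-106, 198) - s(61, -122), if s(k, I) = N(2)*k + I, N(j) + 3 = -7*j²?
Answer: 72481/36 ≈ 2013.4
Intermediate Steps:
D(W, L) = (28 + W)/(-110 + W)
N(j) = -3 - 7*j²
s(k, I) = I - 31*k (s(k, I) = (-3 - 7*2²)*k + I = (-3 - 7*4)*k + I = (-3 - 28)*k + I = -31*k + I = I - 31*k)
D(-106, 198) - s(61, -122) = (28 - 106)/(-110 - 106) - (-122 - 31*61) = -78/(-216) - (-122 - 1891) = -1/216*(-78) - 1*(-2013) = 13/36 + 2013 = 72481/36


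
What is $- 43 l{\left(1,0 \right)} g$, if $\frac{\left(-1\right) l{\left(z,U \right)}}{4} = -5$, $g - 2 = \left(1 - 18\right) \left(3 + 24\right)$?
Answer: $393020$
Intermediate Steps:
$g = -457$ ($g = 2 + \left(1 - 18\right) \left(3 + 24\right) = 2 - 459 = -457$)
$l{\left(z,U \right)} = 20$ ($l{\left(z,U \right)} = \left(-4\right) \left(-5\right) = 20$)
$- 43 l{\left(1,0 \right)} g = \left(-43\right) 20 \left(-457\right) = \left(-860\right) \left(-457\right) = 393020$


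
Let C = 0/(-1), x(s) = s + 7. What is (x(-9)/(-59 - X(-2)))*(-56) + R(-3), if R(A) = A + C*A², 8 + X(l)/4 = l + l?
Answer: -145/11 ≈ -13.182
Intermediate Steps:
X(l) = -32 + 8*l (X(l) = -32 + 4*(l + l) = -32 + 4*(2*l) = -32 + 8*l)
x(s) = 7 + s
C = 0 (C = 0*(-1) = 0)
R(A) = A (R(A) = A + 0*A² = A + 0 = A)
(x(-9)/(-59 - X(-2)))*(-56) + R(-3) = ((7 - 9)/(-59 - (-32 + 8*(-2))))*(-56) - 3 = -2/(-59 - (-32 - 16))*(-56) - 3 = -2/(-59 - 1*(-48))*(-56) - 3 = -2/(-59 + 48)*(-56) - 3 = -2/(-11)*(-56) - 3 = -2*(-1/11)*(-56) - 3 = (2/11)*(-56) - 3 = -112/11 - 3 = -145/11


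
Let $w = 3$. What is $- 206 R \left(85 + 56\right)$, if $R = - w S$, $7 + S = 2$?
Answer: $-435690$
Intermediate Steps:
$S = -5$ ($S = -7 + 2 = -5$)
$R = 15$ ($R = \left(-1\right) 3 \left(-5\right) = \left(-3\right) \left(-5\right) = 15$)
$- 206 R \left(85 + 56\right) = \left(-206\right) 15 \left(85 + 56\right) = \left(-3090\right) 141 = -435690$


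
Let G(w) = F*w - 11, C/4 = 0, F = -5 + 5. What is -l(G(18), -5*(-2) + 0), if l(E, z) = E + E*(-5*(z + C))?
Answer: -539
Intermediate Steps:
F = 0
C = 0 (C = 4*0 = 0)
G(w) = -11 (G(w) = 0*w - 11 = 0 - 11 = -11)
l(E, z) = E - 5*E*z (l(E, z) = E + E*(-5*(z + 0)) = E + E*(-5*z) = E - 5*E*z)
-l(G(18), -5*(-2) + 0) = -(-11)*(1 - 5*(-5*(-2) + 0)) = -(-11)*(1 - 5*(10 + 0)) = -(-11)*(1 - 5*10) = -(-11)*(1 - 50) = -(-11)*(-49) = -1*539 = -539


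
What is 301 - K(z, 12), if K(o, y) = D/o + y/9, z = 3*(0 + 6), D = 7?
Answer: 5387/18 ≈ 299.28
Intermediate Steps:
z = 18 (z = 3*6 = 18)
K(o, y) = 7/o + y/9
301 - K(z, 12) = 301 - (7/18 + (1/9)*12) = 301 - (7*(1/18) + 4/3) = 301 - (7/18 + 4/3) = 301 - 1*31/18 = 301 - 31/18 = 5387/18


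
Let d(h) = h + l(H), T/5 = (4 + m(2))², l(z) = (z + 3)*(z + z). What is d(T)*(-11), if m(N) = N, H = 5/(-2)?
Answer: -3905/2 ≈ -1952.5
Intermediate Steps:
H = -5/2 (H = 5*(-½) = -5/2 ≈ -2.5000)
l(z) = 2*z*(3 + z) (l(z) = (3 + z)*(2*z) = 2*z*(3 + z))
T = 180 (T = 5*(4 + 2)² = 5*6² = 5*36 = 180)
d(h) = -5/2 + h (d(h) = h + 2*(-5/2)*(3 - 5/2) = h + 2*(-5/2)*(½) = h - 5/2 = -5/2 + h)
d(T)*(-11) = (-5/2 + 180)*(-11) = (355/2)*(-11) = -3905/2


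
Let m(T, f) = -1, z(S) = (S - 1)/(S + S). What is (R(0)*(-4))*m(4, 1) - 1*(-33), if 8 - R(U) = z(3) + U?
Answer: 191/3 ≈ 63.667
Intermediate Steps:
z(S) = (-1 + S)/(2*S) (z(S) = (-1 + S)/((2*S)) = (-1 + S)*(1/(2*S)) = (-1 + S)/(2*S))
R(U) = 23/3 - U (R(U) = 8 - ((½)*(-1 + 3)/3 + U) = 8 - ((½)*(⅓)*2 + U) = 8 - (⅓ + U) = 8 + (-⅓ - U) = 23/3 - U)
(R(0)*(-4))*m(4, 1) - 1*(-33) = ((23/3 - 1*0)*(-4))*(-1) - 1*(-33) = ((23/3 + 0)*(-4))*(-1) + 33 = ((23/3)*(-4))*(-1) + 33 = -92/3*(-1) + 33 = 92/3 + 33 = 191/3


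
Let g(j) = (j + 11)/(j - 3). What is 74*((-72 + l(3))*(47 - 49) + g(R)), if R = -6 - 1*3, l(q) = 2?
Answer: 31043/3 ≈ 10348.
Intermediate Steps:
R = -9 (R = -6 - 3 = -9)
g(j) = (11 + j)/(-3 + j)
74*((-72 + l(3))*(47 - 49) + g(R)) = 74*((-72 + 2)*(47 - 49) + (11 - 9)/(-3 - 9)) = 74*(-70*(-2) + 2/(-12)) = 74*(140 - 1/12*2) = 74*(140 - 1/6) = 74*(839/6) = 31043/3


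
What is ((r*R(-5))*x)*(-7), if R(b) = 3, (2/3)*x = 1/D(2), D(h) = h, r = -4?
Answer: 63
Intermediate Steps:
x = ¾ (x = (3/2)/2 = (3/2)*(½) = ¾ ≈ 0.75000)
((r*R(-5))*x)*(-7) = (-4*3*(¾))*(-7) = -12*¾*(-7) = -9*(-7) = 63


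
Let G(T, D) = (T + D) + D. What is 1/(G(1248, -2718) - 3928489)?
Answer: -1/3932677 ≈ -2.5428e-7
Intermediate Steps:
G(T, D) = T + 2*D (G(T, D) = (D + T) + D = T + 2*D)
1/(G(1248, -2718) - 3928489) = 1/((1248 + 2*(-2718)) - 3928489) = 1/((1248 - 5436) - 3928489) = 1/(-4188 - 3928489) = 1/(-3932677) = -1/3932677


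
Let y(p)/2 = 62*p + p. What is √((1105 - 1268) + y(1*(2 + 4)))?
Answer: √593 ≈ 24.352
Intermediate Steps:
y(p) = 126*p (y(p) = 2*(62*p + p) = 2*(63*p) = 126*p)
√((1105 - 1268) + y(1*(2 + 4))) = √((1105 - 1268) + 126*(1*(2 + 4))) = √(-163 + 126*(1*6)) = √(-163 + 126*6) = √(-163 + 756) = √593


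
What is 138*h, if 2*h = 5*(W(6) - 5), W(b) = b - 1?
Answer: 0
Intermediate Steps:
W(b) = -1 + b
h = 0 (h = (5*((-1 + 6) - 5))/2 = (5*(5 - 5))/2 = (5*0)/2 = (½)*0 = 0)
138*h = 138*0 = 0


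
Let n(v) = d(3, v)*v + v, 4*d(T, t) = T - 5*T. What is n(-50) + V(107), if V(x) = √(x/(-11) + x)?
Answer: 100 + √11770/11 ≈ 109.86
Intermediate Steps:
d(T, t) = -T (d(T, t) = (T - 5*T)/4 = (-4*T)/4 = -T)
V(x) = √110*√x/11 (V(x) = √(x*(-1/11) + x) = √(-x/11 + x) = √(10*x/11) = √110*√x/11)
n(v) = -2*v (n(v) = (-1*3)*v + v = -3*v + v = -2*v)
n(-50) + V(107) = -2*(-50) + √110*√107/11 = 100 + √11770/11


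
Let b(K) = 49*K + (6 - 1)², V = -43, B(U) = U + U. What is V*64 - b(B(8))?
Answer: -3561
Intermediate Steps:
B(U) = 2*U
b(K) = 25 + 49*K (b(K) = 49*K + 5² = 49*K + 25 = 25 + 49*K)
V*64 - b(B(8)) = -43*64 - (25 + 49*(2*8)) = -2752 - (25 + 49*16) = -2752 - (25 + 784) = -2752 - 1*809 = -2752 - 809 = -3561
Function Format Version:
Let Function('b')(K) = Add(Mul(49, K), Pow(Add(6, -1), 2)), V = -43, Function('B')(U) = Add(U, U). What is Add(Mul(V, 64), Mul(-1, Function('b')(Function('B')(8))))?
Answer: -3561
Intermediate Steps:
Function('B')(U) = Mul(2, U)
Function('b')(K) = Add(25, Mul(49, K)) (Function('b')(K) = Add(Mul(49, K), Pow(5, 2)) = Add(Mul(49, K), 25) = Add(25, Mul(49, K)))
Add(Mul(V, 64), Mul(-1, Function('b')(Function('B')(8)))) = Add(Mul(-43, 64), Mul(-1, Add(25, Mul(49, Mul(2, 8))))) = Add(-2752, Mul(-1, Add(25, Mul(49, 16)))) = Add(-2752, Mul(-1, Add(25, 784))) = Add(-2752, Mul(-1, 809)) = Add(-2752, -809) = -3561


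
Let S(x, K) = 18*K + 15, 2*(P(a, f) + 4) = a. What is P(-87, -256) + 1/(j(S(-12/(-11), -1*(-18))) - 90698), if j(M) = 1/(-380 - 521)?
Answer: -7763297207/163437798 ≈ -47.500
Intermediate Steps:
P(a, f) = -4 + a/2
S(x, K) = 15 + 18*K
j(M) = -1/901 (j(M) = 1/(-901) = -1/901)
P(-87, -256) + 1/(j(S(-12/(-11), -1*(-18))) - 90698) = (-4 + (½)*(-87)) + 1/(-1/901 - 90698) = (-4 - 87/2) + 1/(-81718899/901) = -95/2 - 901/81718899 = -7763297207/163437798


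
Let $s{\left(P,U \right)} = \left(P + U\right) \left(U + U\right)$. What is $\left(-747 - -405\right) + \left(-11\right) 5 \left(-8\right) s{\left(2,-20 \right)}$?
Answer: $316458$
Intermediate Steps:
$s{\left(P,U \right)} = 2 U \left(P + U\right)$ ($s{\left(P,U \right)} = \left(P + U\right) 2 U = 2 U \left(P + U\right)$)
$\left(-747 - -405\right) + \left(-11\right) 5 \left(-8\right) s{\left(2,-20 \right)} = \left(-747 - -405\right) + \left(-11\right) 5 \left(-8\right) 2 \left(-20\right) \left(2 - 20\right) = \left(-747 + 405\right) + \left(-55\right) \left(-8\right) 2 \left(-20\right) \left(-18\right) = -342 + 440 \cdot 720 = -342 + 316800 = 316458$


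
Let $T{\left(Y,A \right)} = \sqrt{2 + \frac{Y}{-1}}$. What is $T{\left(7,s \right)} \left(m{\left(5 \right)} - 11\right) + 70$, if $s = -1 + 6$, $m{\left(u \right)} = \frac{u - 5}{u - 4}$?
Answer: $70 - 11 i \sqrt{5} \approx 70.0 - 24.597 i$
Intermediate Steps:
$m{\left(u \right)} = \frac{-5 + u}{-4 + u}$
$s = 5$
$T{\left(Y,A \right)} = \sqrt{2 - Y}$ ($T{\left(Y,A \right)} = \sqrt{2 + Y \left(-1\right)} = \sqrt{2 - Y}$)
$T{\left(7,s \right)} \left(m{\left(5 \right)} - 11\right) + 70 = \sqrt{2 - 7} \left(\frac{-5 + 5}{-4 + 5} - 11\right) + 70 = \sqrt{2 - 7} \left(1^{-1} \cdot 0 - 11\right) + 70 = \sqrt{-5} \left(1 \cdot 0 - 11\right) + 70 = i \sqrt{5} \left(0 - 11\right) + 70 = i \sqrt{5} \left(-11\right) + 70 = - 11 i \sqrt{5} + 70 = 70 - 11 i \sqrt{5}$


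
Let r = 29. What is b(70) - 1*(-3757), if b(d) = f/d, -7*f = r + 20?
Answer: 37569/10 ≈ 3756.9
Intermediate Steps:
f = -7 (f = -(29 + 20)/7 = -⅐*49 = -7)
b(d) = -7/d
b(70) - 1*(-3757) = -7/70 - 1*(-3757) = -7*1/70 + 3757 = -⅒ + 3757 = 37569/10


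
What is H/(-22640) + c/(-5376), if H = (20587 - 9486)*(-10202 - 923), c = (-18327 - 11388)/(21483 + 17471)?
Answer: 15394449802845/2822139392 ≈ 5454.9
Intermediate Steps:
c = -29715/38954 ≈ -0.76282
H = -123498625 (H = 11101*(-11125) = -123498625)
H/(-22640) + c/(-5376) = -123498625/(-22640) - 29715/38954/(-5376) = -123498625*(-1/22640) - 29715/38954*(-1/5376) = 24699725/4528 + 1415/9972224 = 15394449802845/2822139392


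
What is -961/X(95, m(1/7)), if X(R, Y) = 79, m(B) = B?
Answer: -961/79 ≈ -12.165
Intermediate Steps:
-961/X(95, m(1/7)) = -961/79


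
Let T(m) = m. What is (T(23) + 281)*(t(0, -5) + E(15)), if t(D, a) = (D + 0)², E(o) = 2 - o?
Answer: -3952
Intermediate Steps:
t(D, a) = D²
(T(23) + 281)*(t(0, -5) + E(15)) = (23 + 281)*(0² + (2 - 1*15)) = 304*(0 + (2 - 15)) = 304*(0 - 13) = 304*(-13) = -3952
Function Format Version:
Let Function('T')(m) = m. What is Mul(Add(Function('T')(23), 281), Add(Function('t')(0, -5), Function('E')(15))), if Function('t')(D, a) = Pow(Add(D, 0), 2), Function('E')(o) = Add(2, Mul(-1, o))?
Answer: -3952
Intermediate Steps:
Function('t')(D, a) = Pow(D, 2)
Mul(Add(Function('T')(23), 281), Add(Function('t')(0, -5), Function('E')(15))) = Mul(Add(23, 281), Add(Pow(0, 2), Add(2, Mul(-1, 15)))) = Mul(304, Add(0, Add(2, -15))) = Mul(304, Add(0, -13)) = Mul(304, -13) = -3952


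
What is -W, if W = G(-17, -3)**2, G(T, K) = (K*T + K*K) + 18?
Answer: -6084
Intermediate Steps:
G(T, K) = 18 + K**2 + K*T (G(T, K) = (K*T + K**2) + 18 = (K**2 + K*T) + 18 = 18 + K**2 + K*T)
W = 6084 (W = (18 + (-3)**2 - 3*(-17))**2 = (18 + 9 + 51)**2 = 78**2 = 6084)
-W = -1*6084 = -6084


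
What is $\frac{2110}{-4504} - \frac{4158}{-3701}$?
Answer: $\frac{5459261}{8334652} \approx 0.65501$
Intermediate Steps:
$\frac{2110}{-4504} - \frac{4158}{-3701} = 2110 \left(- \frac{1}{4504}\right) - - \frac{4158}{3701} = - \frac{1055}{2252} + \frac{4158}{3701} = \frac{5459261}{8334652}$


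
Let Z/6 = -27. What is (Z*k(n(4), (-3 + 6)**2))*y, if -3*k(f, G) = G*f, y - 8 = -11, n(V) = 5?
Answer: -7290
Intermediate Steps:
y = -3 (y = 8 - 11 = -3)
Z = -162 (Z = 6*(-27) = -162)
k(f, G) = -G*f/3
(Z*k(n(4), (-3 + 6)**2))*y = -(-54)*(-3 + 6)**2*5*(-3) = -(-54)*3**2*5*(-3) = -(-54)*9*5*(-3) = -162*(-15)*(-3) = 2430*(-3) = -7290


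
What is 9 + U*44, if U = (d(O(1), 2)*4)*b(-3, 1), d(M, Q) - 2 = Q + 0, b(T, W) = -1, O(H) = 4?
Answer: -695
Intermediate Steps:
d(M, Q) = 2 + Q (d(M, Q) = 2 + (Q + 0) = 2 + Q)
U = -16 (U = ((2 + 2)*4)*(-1) = (4*4)*(-1) = 16*(-1) = -16)
9 + U*44 = 9 - 16*44 = 9 - 704 = -695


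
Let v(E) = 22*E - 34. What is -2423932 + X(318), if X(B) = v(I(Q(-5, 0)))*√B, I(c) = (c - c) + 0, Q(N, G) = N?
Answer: -2423932 - 34*√318 ≈ -2.4245e+6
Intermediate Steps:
I(c) = 0 (I(c) = 0 + 0 = 0)
v(E) = -34 + 22*E
X(B) = -34*√B (X(B) = (-34 + 22*0)*√B = (-34 + 0)*√B = -34*√B)
-2423932 + X(318) = -2423932 - 34*√318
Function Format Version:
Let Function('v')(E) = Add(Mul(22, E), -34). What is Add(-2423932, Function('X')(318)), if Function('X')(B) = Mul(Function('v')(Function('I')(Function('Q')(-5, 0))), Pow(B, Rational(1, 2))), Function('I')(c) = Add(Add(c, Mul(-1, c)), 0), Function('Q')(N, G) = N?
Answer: Add(-2423932, Mul(-34, Pow(318, Rational(1, 2)))) ≈ -2.4245e+6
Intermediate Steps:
Function('I')(c) = 0 (Function('I')(c) = Add(0, 0) = 0)
Function('v')(E) = Add(-34, Mul(22, E))
Function('X')(B) = Mul(-34, Pow(B, Rational(1, 2))) (Function('X')(B) = Mul(Add(-34, Mul(22, 0)), Pow(B, Rational(1, 2))) = Mul(Add(-34, 0), Pow(B, Rational(1, 2))) = Mul(-34, Pow(B, Rational(1, 2))))
Add(-2423932, Function('X')(318)) = Add(-2423932, Mul(-34, Pow(318, Rational(1, 2))))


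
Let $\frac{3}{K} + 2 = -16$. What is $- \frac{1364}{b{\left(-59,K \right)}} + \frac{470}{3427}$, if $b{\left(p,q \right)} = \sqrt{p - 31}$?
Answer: $\frac{470}{3427} + \frac{682 i \sqrt{10}}{15} \approx 0.13715 + 143.78 i$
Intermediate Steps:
$K = - \frac{1}{6}$ ($K = \frac{3}{-2 - 16} = \frac{3}{-18} = 3 \left(- \frac{1}{18}\right) = - \frac{1}{6} \approx -0.16667$)
$b{\left(p,q \right)} = \sqrt{-31 + p}$
$- \frac{1364}{b{\left(-59,K \right)}} + \frac{470}{3427} = - \frac{1364}{\sqrt{-31 - 59}} + \frac{470}{3427} = - \frac{1364}{\sqrt{-90}} + 470 \cdot \frac{1}{3427} = - \frac{1364}{3 i \sqrt{10}} + \frac{470}{3427} = - 1364 \left(- \frac{i \sqrt{10}}{30}\right) + \frac{470}{3427} = \frac{682 i \sqrt{10}}{15} + \frac{470}{3427} = \frac{470}{3427} + \frac{682 i \sqrt{10}}{15}$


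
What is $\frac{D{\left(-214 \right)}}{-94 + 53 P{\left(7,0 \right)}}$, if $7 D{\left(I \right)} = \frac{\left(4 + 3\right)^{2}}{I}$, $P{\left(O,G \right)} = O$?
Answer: $- \frac{7}{59278} \approx -0.00011809$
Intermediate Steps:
$D{\left(I \right)} = \frac{7}{I}$ ($D{\left(I \right)} = \frac{\left(4 + 3\right)^{2} \frac{1}{I}}{7} = \frac{7^{2} \frac{1}{I}}{7} = \frac{49 \frac{1}{I}}{7} = \frac{7}{I}$)
$\frac{D{\left(-214 \right)}}{-94 + 53 P{\left(7,0 \right)}} = \frac{7 \frac{1}{-214}}{-94 + 53 \cdot 7} = \frac{7 \left(- \frac{1}{214}\right)}{-94 + 371} = - \frac{7}{214 \cdot 277} = \left(- \frac{7}{214}\right) \frac{1}{277} = - \frac{7}{59278}$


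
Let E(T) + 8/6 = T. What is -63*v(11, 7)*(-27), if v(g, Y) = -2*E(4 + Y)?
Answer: -32886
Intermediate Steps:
E(T) = -4/3 + T
v(g, Y) = -16/3 - 2*Y (v(g, Y) = -2*(-4/3 + (4 + Y)) = -2*(8/3 + Y) = -16/3 - 2*Y)
-63*v(11, 7)*(-27) = -63*(-16/3 - 2*7)*(-27) = -63*(-16/3 - 14)*(-27) = -63*(-58/3)*(-27) = 1218*(-27) = -32886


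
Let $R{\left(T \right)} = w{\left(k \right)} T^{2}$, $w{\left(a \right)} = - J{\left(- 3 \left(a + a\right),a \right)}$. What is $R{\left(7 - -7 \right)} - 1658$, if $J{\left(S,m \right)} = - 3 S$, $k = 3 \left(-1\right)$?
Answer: $8926$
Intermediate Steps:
$k = -3$
$w{\left(a \right)} = - 18 a$ ($w{\left(a \right)} = - \left(-3\right) \left(- 3 \left(a + a\right)\right) = - \left(-3\right) \left(- 3 \cdot 2 a\right) = - \left(-3\right) \left(- 6 a\right) = - 18 a$)
$R{\left(T \right)} = 54 T^{2}$ ($R{\left(T \right)} = \left(-18\right) \left(-3\right) T^{2} = 54 T^{2}$)
$R{\left(7 - -7 \right)} - 1658 = 54 \left(7 - -7\right)^{2} - 1658 = 54 \left(7 + 7\right)^{2} - 1658 = 54 \cdot 14^{2} - 1658 = 54 \cdot 196 - 1658 = 10584 - 1658 = 8926$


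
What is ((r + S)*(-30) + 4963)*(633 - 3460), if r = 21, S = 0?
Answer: -12249391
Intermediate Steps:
((r + S)*(-30) + 4963)*(633 - 3460) = ((21 + 0)*(-30) + 4963)*(633 - 3460) = (21*(-30) + 4963)*(-2827) = (-630 + 4963)*(-2827) = 4333*(-2827) = -12249391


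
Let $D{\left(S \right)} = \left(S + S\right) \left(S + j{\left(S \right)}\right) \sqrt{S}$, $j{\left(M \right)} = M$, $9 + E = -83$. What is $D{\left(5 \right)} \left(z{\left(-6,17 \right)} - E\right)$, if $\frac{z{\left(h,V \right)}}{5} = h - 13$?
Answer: $- 300 \sqrt{5} \approx -670.82$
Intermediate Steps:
$E = -92$ ($E = -9 - 83 = -92$)
$z{\left(h,V \right)} = -65 + 5 h$ ($z{\left(h,V \right)} = 5 \left(h - 13\right) = 5 \left(-13 + h\right) = -65 + 5 h$)
$D{\left(S \right)} = 4 S^{\frac{5}{2}}$ ($D{\left(S \right)} = \left(S + S\right) \left(S + S\right) \sqrt{S} = 2 S 2 S \sqrt{S} = 4 S^{2} \sqrt{S} = 4 S^{\frac{5}{2}}$)
$D{\left(5 \right)} \left(z{\left(-6,17 \right)} - E\right) = 4 \cdot 5^{\frac{5}{2}} \left(\left(-65 + 5 \left(-6\right)\right) - -92\right) = 4 \cdot 25 \sqrt{5} \left(\left(-65 - 30\right) + 92\right) = 100 \sqrt{5} \left(-95 + 92\right) = 100 \sqrt{5} \left(-3\right) = - 300 \sqrt{5}$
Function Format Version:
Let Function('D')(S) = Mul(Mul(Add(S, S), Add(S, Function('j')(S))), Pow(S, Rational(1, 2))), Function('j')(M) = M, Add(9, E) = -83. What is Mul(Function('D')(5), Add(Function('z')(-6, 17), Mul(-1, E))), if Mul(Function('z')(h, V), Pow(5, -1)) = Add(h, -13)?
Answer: Mul(-300, Pow(5, Rational(1, 2))) ≈ -670.82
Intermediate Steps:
E = -92 (E = Add(-9, -83) = -92)
Function('z')(h, V) = Add(-65, Mul(5, h)) (Function('z')(h, V) = Mul(5, Add(h, -13)) = Mul(5, Add(-13, h)) = Add(-65, Mul(5, h)))
Function('D')(S) = Mul(4, Pow(S, Rational(5, 2))) (Function('D')(S) = Mul(Mul(Add(S, S), Add(S, S)), Pow(S, Rational(1, 2))) = Mul(Mul(Mul(2, S), Mul(2, S)), Pow(S, Rational(1, 2))) = Mul(Mul(4, Pow(S, 2)), Pow(S, Rational(1, 2))) = Mul(4, Pow(S, Rational(5, 2))))
Mul(Function('D')(5), Add(Function('z')(-6, 17), Mul(-1, E))) = Mul(Mul(4, Pow(5, Rational(5, 2))), Add(Add(-65, Mul(5, -6)), Mul(-1, -92))) = Mul(Mul(4, Mul(25, Pow(5, Rational(1, 2)))), Add(Add(-65, -30), 92)) = Mul(Mul(100, Pow(5, Rational(1, 2))), Add(-95, 92)) = Mul(Mul(100, Pow(5, Rational(1, 2))), -3) = Mul(-300, Pow(5, Rational(1, 2)))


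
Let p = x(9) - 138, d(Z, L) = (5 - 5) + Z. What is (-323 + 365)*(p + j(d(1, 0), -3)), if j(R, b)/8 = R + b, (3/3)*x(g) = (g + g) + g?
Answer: -5334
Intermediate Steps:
x(g) = 3*g (x(g) = (g + g) + g = 2*g + g = 3*g)
d(Z, L) = Z (d(Z, L) = 0 + Z = Z)
j(R, b) = 8*R + 8*b (j(R, b) = 8*(R + b) = 8*R + 8*b)
p = -111 (p = 3*9 - 138 = 27 - 138 = -111)
(-323 + 365)*(p + j(d(1, 0), -3)) = (-323 + 365)*(-111 + (8*1 + 8*(-3))) = 42*(-111 + (8 - 24)) = 42*(-111 - 16) = 42*(-127) = -5334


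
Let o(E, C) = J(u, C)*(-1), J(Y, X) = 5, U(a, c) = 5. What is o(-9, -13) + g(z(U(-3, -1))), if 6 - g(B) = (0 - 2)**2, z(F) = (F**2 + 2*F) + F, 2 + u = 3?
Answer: -3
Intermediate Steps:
u = 1 (u = -2 + 3 = 1)
z(F) = F**2 + 3*F
o(E, C) = -5 (o(E, C) = 5*(-1) = -5)
g(B) = 2 (g(B) = 6 - (0 - 2)**2 = 6 - 1*(-2)**2 = 6 - 1*4 = 6 - 4 = 2)
o(-9, -13) + g(z(U(-3, -1))) = -5 + 2 = -3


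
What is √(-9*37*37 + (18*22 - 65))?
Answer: I*√11990 ≈ 109.5*I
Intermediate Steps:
√(-9*37*37 + (18*22 - 65)) = √(-333*37 + (396 - 65)) = √(-12321 + 331) = √(-11990) = I*√11990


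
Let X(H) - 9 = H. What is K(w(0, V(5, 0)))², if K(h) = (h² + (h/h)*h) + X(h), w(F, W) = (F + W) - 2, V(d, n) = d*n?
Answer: 81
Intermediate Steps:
X(H) = 9 + H
w(F, W) = -2 + F + W
K(h) = 9 + h² + 2*h (K(h) = (h² + (h/h)*h) + (9 + h) = (h² + 1*h) + (9 + h) = (h² + h) + (9 + h) = (h + h²) + (9 + h) = 9 + h² + 2*h)
K(w(0, V(5, 0)))² = (9 + (-2 + 0 + 5*0)² + 2*(-2 + 0 + 5*0))² = (9 + (-2 + 0 + 0)² + 2*(-2 + 0 + 0))² = (9 + (-2)² + 2*(-2))² = (9 + 4 - 4)² = 9² = 81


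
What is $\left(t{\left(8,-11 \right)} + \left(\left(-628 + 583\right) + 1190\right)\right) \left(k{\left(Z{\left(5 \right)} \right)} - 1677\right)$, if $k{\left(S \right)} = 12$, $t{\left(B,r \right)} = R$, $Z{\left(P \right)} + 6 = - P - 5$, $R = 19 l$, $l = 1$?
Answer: $-1938060$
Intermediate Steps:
$R = 19$ ($R = 19 \cdot 1 = 19$)
$Z{\left(P \right)} = -11 - P$ ($Z{\left(P \right)} = -6 - \left(5 + P\right) = -11 - P$)
$t{\left(B,r \right)} = 19$
$\left(t{\left(8,-11 \right)} + \left(\left(-628 + 583\right) + 1190\right)\right) \left(k{\left(Z{\left(5 \right)} \right)} - 1677\right) = \left(19 + \left(\left(-628 + 583\right) + 1190\right)\right) \left(12 - 1677\right) = \left(19 + \left(-45 + 1190\right)\right) \left(-1665\right) = \left(19 + 1145\right) \left(-1665\right) = 1164 \left(-1665\right) = -1938060$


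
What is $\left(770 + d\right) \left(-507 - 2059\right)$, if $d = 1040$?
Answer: $-4644460$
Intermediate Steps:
$\left(770 + d\right) \left(-507 - 2059\right) = \left(770 + 1040\right) \left(-507 - 2059\right) = 1810 \left(-2566\right) = -4644460$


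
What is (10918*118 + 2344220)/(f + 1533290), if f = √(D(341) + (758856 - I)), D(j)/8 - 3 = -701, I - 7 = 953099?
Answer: 2784871694880/1175489211967 - 1816272*I*√199834/1175489211967 ≈ 2.3691 - 0.00069071*I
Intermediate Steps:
I = 953106 (I = 7 + 953099 = 953106)
D(j) = -5584 (D(j) = 24 + 8*(-701) = 24 - 5608 = -5584)
f = I*√199834 (f = √(-5584 + (758856 - 1*953106)) = √(-5584 + (758856 - 953106)) = √(-5584 - 194250) = √(-199834) = I*√199834 ≈ 447.03*I)
(10918*118 + 2344220)/(f + 1533290) = (10918*118 + 2344220)/(I*√199834 + 1533290) = (1288324 + 2344220)/(1533290 + I*√199834) = 3632544/(1533290 + I*√199834)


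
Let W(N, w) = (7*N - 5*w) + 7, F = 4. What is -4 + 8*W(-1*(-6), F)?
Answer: 228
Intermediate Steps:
W(N, w) = 7 - 5*w + 7*N (W(N, w) = (-5*w + 7*N) + 7 = 7 - 5*w + 7*N)
-4 + 8*W(-1*(-6), F) = -4 + 8*(7 - 5*4 + 7*(-1*(-6))) = -4 + 8*(7 - 20 + 7*6) = -4 + 8*(7 - 20 + 42) = -4 + 8*29 = -4 + 232 = 228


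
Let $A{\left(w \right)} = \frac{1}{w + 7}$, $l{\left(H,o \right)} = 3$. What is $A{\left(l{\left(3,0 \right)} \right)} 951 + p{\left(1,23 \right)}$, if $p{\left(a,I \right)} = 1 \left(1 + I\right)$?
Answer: $\frac{1191}{10} \approx 119.1$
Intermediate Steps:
$p{\left(a,I \right)} = 1 + I$
$A{\left(w \right)} = \frac{1}{7 + w}$
$A{\left(l{\left(3,0 \right)} \right)} 951 + p{\left(1,23 \right)} = \frac{1}{7 + 3} \cdot 951 + \left(1 + 23\right) = \frac{1}{10} \cdot 951 + 24 = \frac{951}{10} + 24 = \frac{1191}{10}$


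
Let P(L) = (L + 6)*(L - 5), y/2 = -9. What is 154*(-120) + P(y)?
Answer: -18204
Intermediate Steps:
y = -18 (y = 2*(-9) = -18)
P(L) = (-5 + L)*(6 + L) (P(L) = (6 + L)*(-5 + L) = (-5 + L)*(6 + L))
154*(-120) + P(y) = 154*(-120) + (-30 - 18 + (-18)²) = -18480 + (-30 - 18 + 324) = -18480 + 276 = -18204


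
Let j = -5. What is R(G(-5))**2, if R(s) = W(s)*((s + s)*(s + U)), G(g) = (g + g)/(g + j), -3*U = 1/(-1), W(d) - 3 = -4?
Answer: 64/9 ≈ 7.1111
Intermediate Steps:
W(d) = -1 (W(d) = 3 - 4 = -1)
U = 1/3 (U = -1/3/(-1) = -1/3*(-1) = 1/3 ≈ 0.33333)
G(g) = 2*g/(-5 + g) (G(g) = (g + g)/(g - 5) = (2*g)/(-5 + g) = 2*g/(-5 + g))
R(s) = -2*s*(1/3 + s) (R(s) = -(s + s)*(s + 1/3) = -2*s*(1/3 + s))
R(G(-5))**2 = (-2*2*(-5)/(-5 - 5)*(1 + 3*(2*(-5)/(-5 - 5)))/3)**2 = (-2*2*(-5)/(-10)*(1 + 3*(2*(-5)/(-10)))/3)**2 = (-2*2*(-5)*(-1/10)*(1 + 3*(2*(-5)*(-1/10)))/3)**2 = (-2/3*1*(1 + 3*1))**2 = (-2/3*1*(1 + 3))**2 = (-2/3*1*4)**2 = (-8/3)**2 = 64/9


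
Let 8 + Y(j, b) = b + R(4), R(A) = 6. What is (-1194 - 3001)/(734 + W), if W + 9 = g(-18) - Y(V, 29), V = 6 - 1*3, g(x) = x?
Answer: -839/136 ≈ -6.1691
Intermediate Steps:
V = 3 (V = 6 - 3 = 3)
Y(j, b) = -2 + b (Y(j, b) = -8 + (b + 6) = -8 + (6 + b) = -2 + b)
W = -54 (W = -9 + (-18 - (-2 + 29)) = -9 + (-18 - 1*27) = -9 + (-18 - 27) = -9 - 45 = -54)
(-1194 - 3001)/(734 + W) = (-1194 - 3001)/(734 - 54) = -4195/680 = -4195*1/680 = -839/136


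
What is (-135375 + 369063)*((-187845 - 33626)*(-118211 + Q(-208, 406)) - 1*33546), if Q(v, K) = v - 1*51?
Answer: 6131420640438912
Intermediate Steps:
Q(v, K) = -51 + v (Q(v, K) = v - 51 = -51 + v)
(-135375 + 369063)*((-187845 - 33626)*(-118211 + Q(-208, 406)) - 1*33546) = (-135375 + 369063)*((-187845 - 33626)*(-118211 + (-51 - 208)) - 1*33546) = 233688*(-221471*(-118211 - 259) - 33546) = 233688*(-221471*(-118470) - 33546) = 233688*(26237669370 - 33546) = 233688*26237635824 = 6131420640438912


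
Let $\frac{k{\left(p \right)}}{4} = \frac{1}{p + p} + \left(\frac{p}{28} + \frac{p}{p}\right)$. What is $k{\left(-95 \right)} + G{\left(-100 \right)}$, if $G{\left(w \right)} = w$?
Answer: $- \frac{72879}{665} \approx -109.59$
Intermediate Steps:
$k{\left(p \right)} = 4 + \frac{2}{p} + \frac{p}{7}$ ($k{\left(p \right)} = 4 \left(\frac{1}{p + p} + \left(\frac{p}{28} + \frac{p}{p}\right)\right) = 4 \left(\frac{1}{2 p} + \left(p \frac{1}{28} + 1\right)\right) = 4 \left(\frac{1}{2 p} + \left(\frac{p}{28} + 1\right)\right) = 4 \left(\frac{1}{2 p} + \left(1 + \frac{p}{28}\right)\right) = 4 \left(1 + \frac{1}{2 p} + \frac{p}{28}\right) = 4 + \frac{2}{p} + \frac{p}{7}$)
$k{\left(-95 \right)} + G{\left(-100 \right)} = \left(4 + \frac{2}{-95} + \frac{1}{7} \left(-95\right)\right) - 100 = \left(4 + 2 \left(- \frac{1}{95}\right) - \frac{95}{7}\right) - 100 = \left(4 - \frac{2}{95} - \frac{95}{7}\right) - 100 = - \frac{6379}{665} - 100 = - \frac{72879}{665}$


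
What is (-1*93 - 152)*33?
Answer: -8085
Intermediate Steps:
(-1*93 - 152)*33 = (-93 - 152)*33 = -245*33 = -8085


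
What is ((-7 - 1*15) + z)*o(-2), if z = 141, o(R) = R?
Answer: -238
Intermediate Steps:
((-7 - 1*15) + z)*o(-2) = ((-7 - 1*15) + 141)*(-2) = ((-7 - 15) + 141)*(-2) = (-22 + 141)*(-2) = 119*(-2) = -238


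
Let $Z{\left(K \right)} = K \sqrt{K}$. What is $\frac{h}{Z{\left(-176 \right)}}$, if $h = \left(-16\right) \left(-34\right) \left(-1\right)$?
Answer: $- \frac{17 i \sqrt{11}}{242} \approx - 0.23299 i$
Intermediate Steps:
$h = -544$ ($h = 544 \left(-1\right) = -544$)
$Z{\left(K \right)} = K^{\frac{3}{2}}$
$\frac{h}{Z{\left(-176 \right)}} = - \frac{544}{\left(-176\right)^{\frac{3}{2}}} = - \frac{544}{\left(-704\right) i \sqrt{11}} = - 544 \frac{i \sqrt{11}}{7744} = - \frac{17 i \sqrt{11}}{242}$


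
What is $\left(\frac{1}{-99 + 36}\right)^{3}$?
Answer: $- \frac{1}{250047} \approx -3.9992 \cdot 10^{-6}$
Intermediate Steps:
$\left(\frac{1}{-99 + 36}\right)^{3} = \left(\frac{1}{-63}\right)^{3} = \left(- \frac{1}{63}\right)^{3} = - \frac{1}{250047}$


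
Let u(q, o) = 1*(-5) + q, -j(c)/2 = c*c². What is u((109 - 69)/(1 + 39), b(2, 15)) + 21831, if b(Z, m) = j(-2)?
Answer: 21827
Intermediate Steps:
j(c) = -2*c³ (j(c) = -2*c*c² = -2*c³)
b(Z, m) = 16 (b(Z, m) = -2*(-2)³ = -2*(-8) = 16)
u(q, o) = -5 + q
u((109 - 69)/(1 + 39), b(2, 15)) + 21831 = (-5 + (109 - 69)/(1 + 39)) + 21831 = (-5 + 40/40) + 21831 = (-5 + 40*(1/40)) + 21831 = (-5 + 1) + 21831 = -4 + 21831 = 21827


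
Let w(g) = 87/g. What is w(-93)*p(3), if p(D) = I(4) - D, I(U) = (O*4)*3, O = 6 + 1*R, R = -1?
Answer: -1653/31 ≈ -53.323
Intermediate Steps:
O = 5 (O = 6 + 1*(-1) = 6 - 1 = 5)
I(U) = 60 (I(U) = (5*4)*3 = 20*3 = 60)
p(D) = 60 - D
w(-93)*p(3) = (87/(-93))*(60 - 1*3) = (87*(-1/93))*(60 - 3) = -29/31*57 = -1653/31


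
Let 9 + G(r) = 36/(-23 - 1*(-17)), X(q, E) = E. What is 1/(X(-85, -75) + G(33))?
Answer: -1/90 ≈ -0.011111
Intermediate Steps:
G(r) = -15 (G(r) = -9 + 36/(-23 - 1*(-17)) = -9 + 36/(-23 + 17) = -9 + 36/(-6) = -9 + 36*(-1/6) = -9 - 6 = -15)
1/(X(-85, -75) + G(33)) = 1/(-75 - 15) = 1/(-90) = -1/90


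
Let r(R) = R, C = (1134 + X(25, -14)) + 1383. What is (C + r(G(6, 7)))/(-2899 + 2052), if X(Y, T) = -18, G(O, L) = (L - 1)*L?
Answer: -3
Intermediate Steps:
G(O, L) = L*(-1 + L) (G(O, L) = (-1 + L)*L = L*(-1 + L))
C = 2499 (C = (1134 - 18) + 1383 = 1116 + 1383 = 2499)
(C + r(G(6, 7)))/(-2899 + 2052) = (2499 + 7*(-1 + 7))/(-2899 + 2052) = (2499 + 7*6)/(-847) = (2499 + 42)*(-1/847) = 2541*(-1/847) = -3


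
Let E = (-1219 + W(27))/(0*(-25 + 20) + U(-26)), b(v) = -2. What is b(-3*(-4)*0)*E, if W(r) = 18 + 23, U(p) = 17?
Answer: 2356/17 ≈ 138.59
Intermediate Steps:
W(r) = 41
E = -1178/17 (E = (-1219 + 41)/(0*(-25 + 20) + 17) = -1178/(0*(-5) + 17) = -1178/(0 + 17) = -1178/17 ≈ -69.294)
b(-3*(-4)*0)*E = -2*(-1178/17) = 2356/17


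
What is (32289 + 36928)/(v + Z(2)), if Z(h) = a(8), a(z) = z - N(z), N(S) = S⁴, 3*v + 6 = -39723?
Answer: -69217/17331 ≈ -3.9938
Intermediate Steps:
v = -13243 (v = -2 + (⅓)*(-39723) = -2 - 13241 = -13243)
a(z) = z - z⁴
Z(h) = -4088 (Z(h) = 8 - 1*8⁴ = 8 - 1*4096 = 8 - 4096 = -4088)
(32289 + 36928)/(v + Z(2)) = (32289 + 36928)/(-13243 - 4088) = 69217/(-17331) = 69217*(-1/17331) = -69217/17331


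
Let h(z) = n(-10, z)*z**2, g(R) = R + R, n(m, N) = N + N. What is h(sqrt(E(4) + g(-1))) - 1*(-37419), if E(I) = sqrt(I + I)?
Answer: 37419 + 4*sqrt(2)*(-1 + sqrt(2))**(3/2) ≈ 37421.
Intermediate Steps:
E(I) = sqrt(2)*sqrt(I) (E(I) = sqrt(2*I) = sqrt(2)*sqrt(I))
n(m, N) = 2*N
g(R) = 2*R
h(z) = 2*z**3 (h(z) = (2*z)*z**2 = 2*z**3)
h(sqrt(E(4) + g(-1))) - 1*(-37419) = 2*(sqrt(sqrt(2)*sqrt(4) + 2*(-1)))**3 - 1*(-37419) = 2*(sqrt(sqrt(2)*2 - 2))**3 + 37419 = 2*(sqrt(2*sqrt(2) - 2))**3 + 37419 = 2*(sqrt(-2 + 2*sqrt(2)))**3 + 37419 = 2*(-2 + 2*sqrt(2))**(3/2) + 37419 = 37419 + 2*(-2 + 2*sqrt(2))**(3/2)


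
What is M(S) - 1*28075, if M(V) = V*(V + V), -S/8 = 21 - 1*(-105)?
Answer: 2004053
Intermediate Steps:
S = -1008 (S = -8*(21 - 1*(-105)) = -8*(21 + 105) = -8*126 = -1008)
M(V) = 2*V² (M(V) = V*(2*V) = 2*V²)
M(S) - 1*28075 = 2*(-1008)² - 1*28075 = 2*1016064 - 28075 = 2032128 - 28075 = 2004053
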